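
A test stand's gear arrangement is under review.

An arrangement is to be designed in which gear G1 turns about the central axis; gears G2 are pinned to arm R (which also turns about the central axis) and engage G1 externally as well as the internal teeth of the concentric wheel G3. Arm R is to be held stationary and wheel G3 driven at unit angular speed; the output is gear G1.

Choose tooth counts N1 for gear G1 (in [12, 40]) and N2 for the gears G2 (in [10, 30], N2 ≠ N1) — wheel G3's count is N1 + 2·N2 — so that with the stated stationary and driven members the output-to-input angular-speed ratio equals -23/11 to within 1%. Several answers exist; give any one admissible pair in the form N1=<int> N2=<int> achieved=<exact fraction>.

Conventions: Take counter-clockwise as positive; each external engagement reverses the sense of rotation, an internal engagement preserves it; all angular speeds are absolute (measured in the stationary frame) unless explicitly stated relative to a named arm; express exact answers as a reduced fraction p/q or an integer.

class = planetary set [ratio -23/11 wanted; Willis about the carrier]
Willis with ω_arm = 0: ω_sun/ω_ring = −N3/N1; set equal to -23/11  ⇒  N3/N1 = −(-23/11) = 23/11
N3 = N1 + 2·N2  ⇒  N2/N1 = (N3/N1 − 1)/2 = (23/11 − 1)/2 = 6/11
smallest multiple with N1 ≥ 12 and N2 ≥ 10: k = 2  ⇒  N1 = 2·11 = 22, N2 = 2·6 = 12 (N1 ≤ 40, N2 ≤ 30, N2 ≠ N1 ✓), N3 = 22 + 2·12 = 46
check: −N3/N1 with N1 = 22, N3 = 46 gives -23/11; |achieved − target| = 0 ≤ 23/1100 ✓

N1=22 N2=12 achieved=-23/11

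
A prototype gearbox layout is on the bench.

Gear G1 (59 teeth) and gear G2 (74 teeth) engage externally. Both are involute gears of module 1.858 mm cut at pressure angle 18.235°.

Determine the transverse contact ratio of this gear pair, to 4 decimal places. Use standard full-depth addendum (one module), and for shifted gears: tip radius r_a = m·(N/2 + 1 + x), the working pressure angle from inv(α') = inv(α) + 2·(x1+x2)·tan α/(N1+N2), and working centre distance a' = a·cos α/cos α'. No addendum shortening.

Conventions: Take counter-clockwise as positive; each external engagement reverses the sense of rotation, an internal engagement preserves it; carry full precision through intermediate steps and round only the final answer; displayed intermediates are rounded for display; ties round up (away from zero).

recognized (one external pair, fixed centres): single-mesh tooth geometry, m = 1.858, N1 = 59, N2 = 74
base radii: r_b1 = 52.058451, r_b2 = 65.293650
tip radii: r_a1 = 56.669000, r_a2 = 70.604000
no profile shift: α' = α, a' = a
action lengths: √(r_a1²−r_b1²) = 22.389579, √(r_a2²−r_b2²) = 26.863806
base pitch p_b = π·m·cos α = 5.543947
CR = (22.389579 + 26.863806 − 123.557000·sin 18.23500°)/5.543947 = 1.910286
contact ratio ≈ 1.9103

1.9103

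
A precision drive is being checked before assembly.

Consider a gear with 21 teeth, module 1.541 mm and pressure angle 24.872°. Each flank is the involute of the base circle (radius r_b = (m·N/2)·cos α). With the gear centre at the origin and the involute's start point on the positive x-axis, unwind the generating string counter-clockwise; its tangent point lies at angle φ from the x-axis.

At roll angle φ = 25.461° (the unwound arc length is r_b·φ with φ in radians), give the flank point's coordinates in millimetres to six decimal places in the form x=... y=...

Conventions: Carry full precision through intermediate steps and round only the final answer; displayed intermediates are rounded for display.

single-mesh involute tooth geometry (21T wheel at module 1.541)
pitch radius r_p = m·N/2 = 1.541·21/2 = 16.180500
base radius r_b = r_p·cos α = 16.180500·cos 24.872° = 14.679753
roll angle φ = 25.461° = 0.44437828 rad
x = r_b·(cos φ + φ·sin φ) = 16.058400
y = r_b·(sin φ − φ·cos φ) = 0.420974

x=16.058400 y=0.420974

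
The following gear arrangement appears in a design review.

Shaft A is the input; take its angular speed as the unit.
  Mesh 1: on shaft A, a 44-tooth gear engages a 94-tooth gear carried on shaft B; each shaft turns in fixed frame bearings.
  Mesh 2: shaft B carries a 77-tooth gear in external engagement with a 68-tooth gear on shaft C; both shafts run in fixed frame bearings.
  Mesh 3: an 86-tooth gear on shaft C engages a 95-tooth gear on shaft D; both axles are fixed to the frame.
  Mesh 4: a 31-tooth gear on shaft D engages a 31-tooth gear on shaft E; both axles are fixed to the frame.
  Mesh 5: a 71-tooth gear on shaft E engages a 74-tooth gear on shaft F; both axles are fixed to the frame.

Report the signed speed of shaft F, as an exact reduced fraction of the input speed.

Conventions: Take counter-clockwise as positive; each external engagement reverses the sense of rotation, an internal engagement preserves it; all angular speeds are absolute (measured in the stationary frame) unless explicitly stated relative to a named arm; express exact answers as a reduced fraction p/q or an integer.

5-mesh fixed-axis compound train (all bearings frame-fixed)
mesh 1 [44T→94T]: |ω|/ω_in = 1×44/94 = 22/47, sense flips to −
mesh 2 [77T→68T]: |ω|/ω_in = (22/47)×77/68 = 847/1598, sense flips to +
mesh 3 [86T→95T]: |ω|/ω_in = (847/1598)×86/95 = 36421/75905, sense flips to −
mesh 4 [31T→31T]: |ω|/ω_in = (36421/75905)×31/31 = 36421/75905, sense flips to +
mesh 5 [71T→74T]: |ω|/ω_in = (36421/75905)×71/74 = 2585891/5616970, sense flips to −
signed output speed (× input speed) = -2585891/5616970

-2585891/5616970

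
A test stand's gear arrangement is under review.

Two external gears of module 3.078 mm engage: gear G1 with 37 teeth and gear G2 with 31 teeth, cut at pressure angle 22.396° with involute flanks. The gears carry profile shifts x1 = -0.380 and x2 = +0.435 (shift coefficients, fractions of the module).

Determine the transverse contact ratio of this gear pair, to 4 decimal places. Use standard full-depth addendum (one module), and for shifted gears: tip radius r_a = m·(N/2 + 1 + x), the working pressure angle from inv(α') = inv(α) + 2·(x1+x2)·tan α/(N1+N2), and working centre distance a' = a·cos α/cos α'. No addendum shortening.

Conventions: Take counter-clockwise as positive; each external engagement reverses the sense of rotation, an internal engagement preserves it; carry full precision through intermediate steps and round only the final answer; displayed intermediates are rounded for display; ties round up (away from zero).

recognized (one external pair, fixed centres): single-mesh tooth geometry, m = 3.078, N1 = 37, N2 = 31
base radii: r_b1 = 52.647940, r_b2 = 44.110436
tip radii: r_a1 = 58.851360, r_a2 = 52.125930
inv(α') = inv(22.396°) + 2·(-0.380+0.435)·tan α/(37+31) = 0.02187126  ⇒  α' = 22.61845°
a' = a·cos α / cos α' = 104.6520·cos 22.396°/cos 22.61845° = 104.820495
action lengths: √(r_a1²−r_b1²) = 26.299753, √(r_a2²−r_b2²) = 27.773765
base pitch p_b = π·m·cos α = 8.940453
CR = (26.299753 + 27.773765 − 104.820495·sin 22.61845°)/8.940453 = 1.539109
contact ratio ≈ 1.5391

1.5391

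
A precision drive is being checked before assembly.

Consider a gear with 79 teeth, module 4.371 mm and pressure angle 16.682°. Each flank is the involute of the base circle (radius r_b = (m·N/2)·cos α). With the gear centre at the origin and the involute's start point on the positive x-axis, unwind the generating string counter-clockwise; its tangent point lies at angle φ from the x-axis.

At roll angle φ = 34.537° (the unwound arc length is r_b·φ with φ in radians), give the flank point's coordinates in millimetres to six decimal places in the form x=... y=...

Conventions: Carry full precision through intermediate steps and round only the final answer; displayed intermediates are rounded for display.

x=192.759945 y=11.641412

single-mesh involute tooth geometry (79T wheel at module 4.371)
pitch radius r_p = m·N/2 = 4.371·79/2 = 172.654500
base radius r_b = r_p·cos α = 172.654500·cos 16.682° = 165.387943
roll angle φ = 34.537° = 0.60278436 rad
x = r_b·(cos φ + φ·sin φ) = 192.759945
y = r_b·(sin φ − φ·cos φ) = 11.641412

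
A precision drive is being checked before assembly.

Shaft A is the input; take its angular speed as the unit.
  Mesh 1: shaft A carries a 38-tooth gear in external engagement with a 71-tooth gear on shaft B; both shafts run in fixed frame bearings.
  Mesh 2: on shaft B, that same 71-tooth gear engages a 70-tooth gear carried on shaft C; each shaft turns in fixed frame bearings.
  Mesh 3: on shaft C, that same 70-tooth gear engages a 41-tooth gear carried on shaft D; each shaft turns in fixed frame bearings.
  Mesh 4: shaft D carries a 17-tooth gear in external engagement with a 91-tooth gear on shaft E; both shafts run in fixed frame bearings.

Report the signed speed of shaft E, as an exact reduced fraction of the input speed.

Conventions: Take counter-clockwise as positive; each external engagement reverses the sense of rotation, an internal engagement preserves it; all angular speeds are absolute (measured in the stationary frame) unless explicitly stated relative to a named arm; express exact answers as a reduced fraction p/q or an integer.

4-mesh fixed-axis compound train (all bearings frame-fixed)
mesh 1 [38T→71T]: |ω|/ω_in = 1×38/71 = 38/71, sense flips to −
mesh 2 [71T→70T]: |ω|/ω_in = (38/71)×71/70 = 19/35, sense flips to +
mesh 3 [70T→41T]: |ω|/ω_in = (19/35)×70/41 = 38/41, sense flips to −
mesh 4 [17T→91T]: |ω|/ω_in = (38/41)×17/91 = 646/3731, sense flips to +
signed output speed (× input speed) = 646/3731

646/3731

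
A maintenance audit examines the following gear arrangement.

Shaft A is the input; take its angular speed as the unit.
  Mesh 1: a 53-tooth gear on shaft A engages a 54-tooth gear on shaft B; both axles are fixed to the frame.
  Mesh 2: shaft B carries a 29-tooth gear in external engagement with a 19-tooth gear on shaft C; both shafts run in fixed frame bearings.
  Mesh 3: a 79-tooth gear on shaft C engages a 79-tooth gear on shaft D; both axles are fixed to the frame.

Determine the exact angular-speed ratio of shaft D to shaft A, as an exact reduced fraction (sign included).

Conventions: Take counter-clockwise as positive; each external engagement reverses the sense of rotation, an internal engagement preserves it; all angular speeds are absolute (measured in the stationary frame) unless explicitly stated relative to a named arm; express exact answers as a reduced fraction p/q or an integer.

class = fixed-axis compound train [3 meshes; 3 ratios multiply, 3 sense flips]
mesh 1 [53T→54T]: running ratio 53/54, sense −
mesh 2 [29T→19T]: running ratio 1537/1026, sense +
mesh 3 [79T→79T]: running ratio 1537/1026, sense −
ω_out/ω_in = -1537/1026

-1537/1026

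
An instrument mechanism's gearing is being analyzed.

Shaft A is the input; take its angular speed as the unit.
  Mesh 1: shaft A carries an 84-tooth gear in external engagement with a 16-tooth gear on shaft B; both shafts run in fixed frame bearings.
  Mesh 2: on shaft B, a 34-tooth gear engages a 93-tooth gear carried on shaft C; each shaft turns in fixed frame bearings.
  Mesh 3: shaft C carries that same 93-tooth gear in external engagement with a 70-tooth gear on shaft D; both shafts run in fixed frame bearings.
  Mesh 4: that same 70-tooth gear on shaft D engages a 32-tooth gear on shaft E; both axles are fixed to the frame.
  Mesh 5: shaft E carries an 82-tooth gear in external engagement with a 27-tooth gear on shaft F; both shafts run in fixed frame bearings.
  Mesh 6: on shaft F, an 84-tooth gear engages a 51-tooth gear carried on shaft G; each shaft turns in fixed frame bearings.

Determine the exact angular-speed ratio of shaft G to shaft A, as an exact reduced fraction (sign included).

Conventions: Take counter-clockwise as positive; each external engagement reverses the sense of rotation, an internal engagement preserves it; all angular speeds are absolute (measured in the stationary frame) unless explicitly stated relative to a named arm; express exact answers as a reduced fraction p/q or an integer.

2009/72

class = fixed-axis compound train [6 meshes; 6 ratios multiply, 6 sense flips]
mesh 1 [84T→16T]: running ratio 21/4, sense −
mesh 2 [34T→93T]: running ratio 119/62, sense +
mesh 3 [93T→70T]: running ratio 51/20, sense −
mesh 4 [70T→32T]: running ratio 357/64, sense +
mesh 5 [82T→27T]: running ratio 4879/288, sense −
mesh 6 [84T→51T]: running ratio 2009/72, sense +
ω_out/ω_in = 2009/72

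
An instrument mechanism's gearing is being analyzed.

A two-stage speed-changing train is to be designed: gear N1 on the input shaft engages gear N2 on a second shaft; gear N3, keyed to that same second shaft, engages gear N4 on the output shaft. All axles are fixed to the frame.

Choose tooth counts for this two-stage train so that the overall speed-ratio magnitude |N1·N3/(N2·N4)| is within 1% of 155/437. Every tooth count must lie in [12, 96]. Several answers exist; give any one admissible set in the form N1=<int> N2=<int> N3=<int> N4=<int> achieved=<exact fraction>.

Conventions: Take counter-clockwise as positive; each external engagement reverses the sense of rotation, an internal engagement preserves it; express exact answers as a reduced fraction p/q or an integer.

design class (target 155/437): fixed-axis compound train
target = 155/437 in lowest terms: an exact hit needs N1·N3 = k·155 and N2·N4 = k·437 for one integer k, every count in [12, 96]; additionally prefer no 1:1 stage (N1 ≠ N2, N3 ≠ N4)
k = 1…2: no 1:1-free in-range split of k·155 and k·437 into factor pairs; take k = 3
k = 3: N1·N3 = 465 = 15·31, N2·N4 = 1311 = 19·69
achieved = 15·31/(19·69) = 155/437; |achieved − target| = 0 ≤ 31/8740 ✓

N1=15 N2=19 N3=31 N4=69 achieved=155/437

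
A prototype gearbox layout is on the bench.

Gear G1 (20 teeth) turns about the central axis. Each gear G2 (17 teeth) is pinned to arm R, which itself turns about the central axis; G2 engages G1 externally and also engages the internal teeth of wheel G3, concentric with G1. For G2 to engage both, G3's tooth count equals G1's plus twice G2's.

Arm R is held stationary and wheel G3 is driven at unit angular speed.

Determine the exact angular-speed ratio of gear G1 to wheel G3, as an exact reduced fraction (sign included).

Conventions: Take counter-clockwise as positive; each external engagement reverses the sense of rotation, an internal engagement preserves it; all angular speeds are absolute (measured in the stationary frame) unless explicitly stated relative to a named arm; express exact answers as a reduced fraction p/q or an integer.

recognized (axles ride arm R): planetary set, 20/17/54 teeth
ring teeth: 20 + 2·17 = 54
20(ω_sun−ω_arm) = −54(ω_ring−ω_arm),  ω_arm = 0, ω_ring = 1
ω_sun = 0 − (54/20)(1−0) = -27/10
ω_out/ω_in = -27/10

-27/10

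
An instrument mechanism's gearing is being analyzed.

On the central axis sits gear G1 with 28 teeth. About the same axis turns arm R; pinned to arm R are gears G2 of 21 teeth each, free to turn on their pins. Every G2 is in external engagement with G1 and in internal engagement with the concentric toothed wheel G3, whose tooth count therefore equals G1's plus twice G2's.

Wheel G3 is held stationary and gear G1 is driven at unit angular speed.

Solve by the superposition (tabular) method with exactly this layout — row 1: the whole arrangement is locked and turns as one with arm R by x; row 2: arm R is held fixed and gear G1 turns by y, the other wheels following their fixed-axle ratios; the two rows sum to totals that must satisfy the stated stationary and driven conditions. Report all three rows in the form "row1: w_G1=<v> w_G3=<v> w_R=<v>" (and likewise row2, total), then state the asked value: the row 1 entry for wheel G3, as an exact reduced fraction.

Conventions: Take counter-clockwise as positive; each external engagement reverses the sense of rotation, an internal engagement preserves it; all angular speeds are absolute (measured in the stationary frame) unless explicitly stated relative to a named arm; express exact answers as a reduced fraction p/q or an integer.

planetary set (28T centre, 21T on arm, 70T internal) — Willis relation
row 1 (train locked, turned with arm): all members turn x
row 2 (arm held, sun turns y): ω_ring = −(28/70)·y, ω_arm = 0
boundary: total ω_ring = x − (28/70)·y = 0 and total ω_sun = x + y = 1  ⇒  y = 5/7, x = 2/7
row 2 ring = −(28/70)·5/7 = -2/7
totals (row 1 + row 2): sun 2/7 + 5/7 = 1, ring 2/7 + (-2/7) = 0, arm 2/7 + 0 = 2/7
asked cell (row1, ring) = 2/7

row1: w_G1=2/7 w_G3=2/7 w_R=2/7
row2: w_G1=5/7 w_G3=-2/7 w_R=0
total: w_G1=1 w_G3=0 w_R=2/7
asked value: 2/7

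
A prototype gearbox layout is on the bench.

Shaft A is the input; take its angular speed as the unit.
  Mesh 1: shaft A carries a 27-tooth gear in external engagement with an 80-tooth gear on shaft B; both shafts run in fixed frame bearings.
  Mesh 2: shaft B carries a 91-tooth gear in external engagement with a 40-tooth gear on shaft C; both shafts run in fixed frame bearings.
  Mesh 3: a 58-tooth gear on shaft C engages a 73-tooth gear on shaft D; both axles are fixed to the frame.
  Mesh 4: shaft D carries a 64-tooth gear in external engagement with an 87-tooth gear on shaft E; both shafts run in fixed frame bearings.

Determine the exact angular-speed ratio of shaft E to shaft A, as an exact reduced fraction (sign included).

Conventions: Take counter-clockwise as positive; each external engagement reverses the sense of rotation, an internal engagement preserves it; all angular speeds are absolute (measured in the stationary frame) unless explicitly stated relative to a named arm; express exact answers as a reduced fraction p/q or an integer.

819/1825

class = fixed-axis compound train [4 meshes; 4 ratios multiply, 4 sense flips]
mesh 1 [27T→80T]: running ratio 27/80, sense −
mesh 2 [91T→40T]: running ratio 2457/3200, sense +
mesh 3 [58T→73T]: running ratio 71253/116800, sense −
mesh 4 [64T→87T]: running ratio 819/1825, sense +
ω_out/ω_in = 819/1825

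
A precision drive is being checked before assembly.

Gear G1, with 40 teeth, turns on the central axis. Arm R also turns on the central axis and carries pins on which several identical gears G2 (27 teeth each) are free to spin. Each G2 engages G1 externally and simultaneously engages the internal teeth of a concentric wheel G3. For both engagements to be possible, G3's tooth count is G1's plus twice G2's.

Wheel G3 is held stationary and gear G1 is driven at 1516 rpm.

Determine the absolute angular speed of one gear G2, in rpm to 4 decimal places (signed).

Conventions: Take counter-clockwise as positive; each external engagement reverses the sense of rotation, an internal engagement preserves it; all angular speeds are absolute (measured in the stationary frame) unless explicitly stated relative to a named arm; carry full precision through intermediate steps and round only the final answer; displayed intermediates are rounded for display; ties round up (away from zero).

class = planetary set [G3 = 40+2·27 = 94; Willis about the carrier]
normalise by the input: solve with ω_sun = 1, then scale by 1516 rpm
ring teeth: 40 + 2·27 = 94
40(ω_sun−ω_arm) = −94(ω_ring−ω_arm),  ω_ring = 0, ω_sun = 1
40(1−ω_arm) = −94(0−ω_arm)  ⇒  134·ω_arm = 40  ⇒  ω_arm = 20/67
sun–planet mesh: 40·(1−20/67) = −27·(ω_p−ω_arm)  ⇒  ω_p−ω_arm = -1880/1809
ω_p = 20/67 − 1880/1809 = -20/27
scale: ω_p = -20/27 × 1516 rpm = -1122.9630 rpm

-1122.9630 rpm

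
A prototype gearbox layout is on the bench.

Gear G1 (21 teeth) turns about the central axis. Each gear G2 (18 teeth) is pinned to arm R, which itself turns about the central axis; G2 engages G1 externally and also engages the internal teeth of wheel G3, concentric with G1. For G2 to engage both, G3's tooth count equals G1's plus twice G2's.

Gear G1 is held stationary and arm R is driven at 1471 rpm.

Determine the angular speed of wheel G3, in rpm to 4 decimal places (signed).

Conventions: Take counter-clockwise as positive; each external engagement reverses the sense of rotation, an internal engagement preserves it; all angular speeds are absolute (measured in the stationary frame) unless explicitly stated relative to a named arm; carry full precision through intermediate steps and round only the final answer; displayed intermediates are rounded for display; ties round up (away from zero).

recognized (axles ride arm R): planetary set, 21/18/57 teeth
normalise by the input: solve with ω_arm = 1, then scale by 1471 rpm
ring teeth: 21 + 2·18 = 57
21(ω_sun−ω_arm) = −57(ω_ring−ω_arm),  ω_sun = 0, ω_arm = 1
ω_ring = 1 − (21/57)(0−1) = 26/19
scale: ω_ring = 26/19 × 1471 rpm = +2012.9474 rpm

+2012.9474 rpm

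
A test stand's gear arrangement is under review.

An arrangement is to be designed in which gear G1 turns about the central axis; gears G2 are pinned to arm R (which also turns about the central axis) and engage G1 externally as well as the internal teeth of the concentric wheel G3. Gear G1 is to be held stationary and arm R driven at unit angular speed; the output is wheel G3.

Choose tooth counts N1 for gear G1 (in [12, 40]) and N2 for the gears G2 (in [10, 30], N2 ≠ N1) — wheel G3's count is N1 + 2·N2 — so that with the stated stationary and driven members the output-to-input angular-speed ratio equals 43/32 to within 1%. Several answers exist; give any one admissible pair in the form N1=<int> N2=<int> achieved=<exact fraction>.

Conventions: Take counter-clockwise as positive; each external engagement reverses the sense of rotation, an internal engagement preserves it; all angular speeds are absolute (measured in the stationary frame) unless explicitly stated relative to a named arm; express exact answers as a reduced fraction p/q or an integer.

class = planetary set [ratio 43/32 wanted; Willis about the carrier]
Willis with ω_sun = 0: ω_ring/ω_arm = (N1+N3)/N3; set equal to 43/32  ⇒  N3/N1 = 1/(43/32 − 1) = 32/11
N3 = N1 + 2·N2  ⇒  N2/N1 = (N3/N1 − 1)/2 = (32/11 − 1)/2 = 21/22
smallest multiple with N1 ≥ 12 and N2 ≥ 10: k = 1  ⇒  N1 = 1·22 = 22, N2 = 1·21 = 21 (N1 ≤ 40, N2 ≤ 30, N2 ≠ N1 ✓), N3 = 22 + 2·21 = 64
check: (N1+N3)/N3 with N1 = 22, N3 = 64 gives 43/32; |achieved − target| = 0 ≤ 43/3200 ✓

N1=22 N2=21 achieved=43/32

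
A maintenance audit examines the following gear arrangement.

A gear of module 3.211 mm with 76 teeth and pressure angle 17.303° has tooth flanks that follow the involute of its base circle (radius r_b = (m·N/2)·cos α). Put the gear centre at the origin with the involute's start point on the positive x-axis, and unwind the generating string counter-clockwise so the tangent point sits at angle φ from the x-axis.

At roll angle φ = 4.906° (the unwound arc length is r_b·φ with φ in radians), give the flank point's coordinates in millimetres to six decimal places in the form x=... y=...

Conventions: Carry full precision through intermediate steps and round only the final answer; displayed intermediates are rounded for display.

single-mesh involute tooth geometry (76T wheel at module 3.211)
pitch radius r_p = m·N/2 = 3.211·76/2 = 122.018000
base radius r_b = r_p·cos α = 122.018000·cos 17.303° = 116.496103
roll angle φ = 4.906° = 0.08562585 rad
x = r_b·(cos φ + φ·sin φ) = 116.922383
y = r_b·(sin φ − φ·cos φ) = 0.024361

x=116.922383 y=0.024361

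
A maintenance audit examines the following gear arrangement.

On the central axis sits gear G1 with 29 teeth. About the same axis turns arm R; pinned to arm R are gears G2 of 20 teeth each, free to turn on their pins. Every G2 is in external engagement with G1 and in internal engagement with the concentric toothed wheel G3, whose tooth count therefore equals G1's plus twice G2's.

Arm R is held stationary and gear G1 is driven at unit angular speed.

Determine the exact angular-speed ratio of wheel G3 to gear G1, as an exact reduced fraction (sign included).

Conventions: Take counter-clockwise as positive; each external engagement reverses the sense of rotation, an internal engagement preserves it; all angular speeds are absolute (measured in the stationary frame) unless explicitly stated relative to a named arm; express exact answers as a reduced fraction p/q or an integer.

recognized (axles ride arm R): planetary set, 29/20/69 teeth
ring teeth: 29 + 2·20 = 69
29(ω_sun−ω_arm) = −69(ω_ring−ω_arm),  ω_arm = 0, ω_sun = 1
ω_ring = 0 − (29/69)(1−0) = -29/69
ω_out/ω_in = -29/69

-29/69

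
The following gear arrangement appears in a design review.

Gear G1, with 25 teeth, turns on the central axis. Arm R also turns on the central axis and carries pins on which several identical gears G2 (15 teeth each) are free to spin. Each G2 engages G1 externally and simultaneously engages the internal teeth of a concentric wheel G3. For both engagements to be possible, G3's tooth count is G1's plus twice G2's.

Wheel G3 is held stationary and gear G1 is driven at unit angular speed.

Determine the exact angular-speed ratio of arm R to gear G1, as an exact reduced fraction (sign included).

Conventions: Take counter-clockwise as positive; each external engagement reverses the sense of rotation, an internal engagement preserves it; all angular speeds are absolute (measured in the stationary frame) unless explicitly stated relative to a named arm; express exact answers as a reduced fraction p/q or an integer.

5/16

recognized (axles ride arm R): planetary set, 25/15/55 teeth
ring teeth: 25 + 2·15 = 55
25(ω_sun−ω_arm) = −55(ω_ring−ω_arm),  ω_ring = 0, ω_sun = 1
25(1−ω_arm) = −55(0−ω_arm)  ⇒  80·ω_arm = 25  ⇒  ω_arm = 5/16
ω_out/ω_in = 5/16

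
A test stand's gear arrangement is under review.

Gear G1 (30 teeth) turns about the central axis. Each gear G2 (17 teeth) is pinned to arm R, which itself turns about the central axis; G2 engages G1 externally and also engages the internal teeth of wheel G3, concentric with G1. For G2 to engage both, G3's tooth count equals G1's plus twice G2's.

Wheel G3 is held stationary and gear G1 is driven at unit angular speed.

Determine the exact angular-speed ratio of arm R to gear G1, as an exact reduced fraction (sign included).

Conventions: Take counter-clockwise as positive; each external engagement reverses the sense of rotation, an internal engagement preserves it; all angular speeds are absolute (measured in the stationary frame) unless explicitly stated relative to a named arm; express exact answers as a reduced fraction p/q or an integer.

15/47

topology: planetary set — G1 30T / G2 17T / G3 64T, arm = carrier (Willis)
ring teeth: 30 + 2·17 = 64
30(ω_sun−ω_arm) = −64(ω_ring−ω_arm),  ω_ring = 0, ω_sun = 1
30(1−ω_arm) = −64(0−ω_arm)  ⇒  94·ω_arm = 30  ⇒  ω_arm = 15/47
ω_out/ω_in = 15/47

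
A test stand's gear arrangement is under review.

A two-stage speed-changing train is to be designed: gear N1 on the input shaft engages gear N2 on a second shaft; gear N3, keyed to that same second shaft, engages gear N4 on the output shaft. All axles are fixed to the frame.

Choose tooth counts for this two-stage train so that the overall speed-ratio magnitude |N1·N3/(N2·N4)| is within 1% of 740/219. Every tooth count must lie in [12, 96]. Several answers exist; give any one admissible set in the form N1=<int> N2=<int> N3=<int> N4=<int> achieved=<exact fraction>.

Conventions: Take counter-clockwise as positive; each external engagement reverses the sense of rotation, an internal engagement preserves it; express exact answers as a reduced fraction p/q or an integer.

N1=37 N2=12 N3=80 N4=73 achieved=740/219

class = fixed-axis compound train [2-stage, 740/219 wanted]
target = 740/219 in lowest terms: an exact hit needs N1·N3 = k·740 and N2·N4 = k·219 for one integer k, every count in [12, 96]; additionally prefer no 1:1 stage (N1 ≠ N2, N3 ≠ N4)
k = 1…3: no 1:1-free in-range split of k·740 and k·219 into factor pairs; take k = 4
k = 4: N1·N3 = 2960 = 37·80, N2·N4 = 876 = 12·73
achieved = 37·80/(12·73) = 740/219; |achieved − target| = 0 ≤ 37/1095 ✓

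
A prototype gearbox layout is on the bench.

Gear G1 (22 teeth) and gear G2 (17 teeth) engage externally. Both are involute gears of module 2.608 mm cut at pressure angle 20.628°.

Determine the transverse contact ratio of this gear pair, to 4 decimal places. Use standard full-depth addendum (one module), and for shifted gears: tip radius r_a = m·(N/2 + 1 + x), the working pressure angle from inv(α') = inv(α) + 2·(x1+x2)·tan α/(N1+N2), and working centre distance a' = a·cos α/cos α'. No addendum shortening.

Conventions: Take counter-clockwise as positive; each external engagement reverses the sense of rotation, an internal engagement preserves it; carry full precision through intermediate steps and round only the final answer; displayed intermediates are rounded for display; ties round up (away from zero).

recognized (one external pair, fixed centres): single-mesh tooth geometry, m = 2.608, N1 = 22, N2 = 17
base radii: r_b1 = 26.848740, r_b2 = 20.746754
tip radii: r_a1 = 31.296000, r_a2 = 24.776000
no profile shift: α' = α, a' = a
action lengths: √(r_a1²−r_b1²) = 16.080571, √(r_a2²−r_b2²) = 13.543352
base pitch p_b = π·m·cos α = 7.667982
CR = (16.080571 + 13.543352 − 50.856000·sin 20.62800°)/7.667982 = 1.526791
contact ratio ≈ 1.5268

1.5268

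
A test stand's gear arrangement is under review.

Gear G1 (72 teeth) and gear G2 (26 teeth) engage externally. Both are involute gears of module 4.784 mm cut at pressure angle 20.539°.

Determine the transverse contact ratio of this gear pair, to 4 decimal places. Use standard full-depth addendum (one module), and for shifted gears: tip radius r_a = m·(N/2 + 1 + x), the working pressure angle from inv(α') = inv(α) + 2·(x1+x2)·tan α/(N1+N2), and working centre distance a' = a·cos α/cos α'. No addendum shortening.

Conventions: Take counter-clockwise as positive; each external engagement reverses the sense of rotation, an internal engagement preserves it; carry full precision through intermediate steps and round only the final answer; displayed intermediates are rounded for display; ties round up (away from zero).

1.6899

topology: single-mesh involute geometry — m = 4.784, 72T/26T pair
base radii: r_b1 = 161.276339, r_b2 = 58.238678
tip radii: r_a1 = 177.008000, r_a2 = 66.976000
no profile shift: α' = α, a' = a
action lengths: √(r_a1²−r_b1²) = 72.950493, √(r_a2²−r_b2²) = 33.076290
base pitch p_b = π·m·cos α = 14.074016
CR = (72.950493 + 33.076290 − 234.416000·sin 20.53900°)/14.074016 = 1.689861
contact ratio ≈ 1.6899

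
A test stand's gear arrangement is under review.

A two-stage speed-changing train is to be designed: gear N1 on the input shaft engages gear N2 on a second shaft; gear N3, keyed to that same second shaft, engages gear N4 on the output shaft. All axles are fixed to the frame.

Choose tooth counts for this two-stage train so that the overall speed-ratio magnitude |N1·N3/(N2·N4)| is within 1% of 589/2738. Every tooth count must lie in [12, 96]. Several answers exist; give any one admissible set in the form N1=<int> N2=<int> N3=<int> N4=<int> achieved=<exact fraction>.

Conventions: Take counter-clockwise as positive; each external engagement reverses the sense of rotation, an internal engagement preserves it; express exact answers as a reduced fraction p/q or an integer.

N1=19 N2=37 N3=31 N4=74 achieved=589/2738

2-stage fixed-axis compound train for ratio 589/2738
target = 589/2738 in lowest terms: an exact hit needs N1·N3 = k·589 and N2·N4 = k·2738 for one integer k, every count in [12, 96]; additionally prefer no 1:1 stage (N1 ≠ N2, N3 ≠ N4)
k = 1: N1·N3 = 589 = 19·31, N2·N4 = 2738 = 37·74
achieved = 19·31/(37·74) = 589/2738; |achieved − target| = 0 ≤ 589/273800 ✓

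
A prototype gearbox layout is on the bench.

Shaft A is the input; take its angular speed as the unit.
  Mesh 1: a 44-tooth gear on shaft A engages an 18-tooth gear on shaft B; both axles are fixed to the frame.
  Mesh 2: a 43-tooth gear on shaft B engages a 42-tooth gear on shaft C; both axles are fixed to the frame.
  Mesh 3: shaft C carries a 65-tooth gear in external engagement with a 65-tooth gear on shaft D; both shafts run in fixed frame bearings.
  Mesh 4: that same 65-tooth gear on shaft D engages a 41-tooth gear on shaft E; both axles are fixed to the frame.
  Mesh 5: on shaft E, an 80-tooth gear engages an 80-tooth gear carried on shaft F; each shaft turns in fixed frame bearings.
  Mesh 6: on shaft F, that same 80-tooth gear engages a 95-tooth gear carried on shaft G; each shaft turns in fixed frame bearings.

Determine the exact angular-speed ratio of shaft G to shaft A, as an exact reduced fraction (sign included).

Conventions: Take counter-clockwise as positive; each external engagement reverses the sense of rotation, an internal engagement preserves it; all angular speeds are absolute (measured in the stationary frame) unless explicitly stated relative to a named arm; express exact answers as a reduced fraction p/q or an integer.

491920/147231

class = fixed-axis compound train [6 meshes; 6 ratios multiply, 6 sense flips]
mesh 1 [44T→18T]: running ratio 22/9, sense −
mesh 2 [43T→42T]: running ratio 473/189, sense +
mesh 3 [65T→65T]: running ratio 473/189, sense −
mesh 4 [65T→41T]: running ratio 30745/7749, sense +
mesh 5 [80T→80T]: running ratio 30745/7749, sense −
mesh 6 [80T→95T]: running ratio 491920/147231, sense +
ω_out/ω_in = 491920/147231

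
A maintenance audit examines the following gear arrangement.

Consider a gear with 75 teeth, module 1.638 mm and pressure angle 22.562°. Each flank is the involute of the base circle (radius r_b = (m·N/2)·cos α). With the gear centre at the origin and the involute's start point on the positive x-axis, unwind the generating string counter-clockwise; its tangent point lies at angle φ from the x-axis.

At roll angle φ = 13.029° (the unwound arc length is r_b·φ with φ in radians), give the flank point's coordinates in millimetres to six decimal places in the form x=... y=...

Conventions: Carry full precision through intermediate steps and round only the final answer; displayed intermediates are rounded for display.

x=58.171528 y=0.221188

topology: single-mesh involute geometry — m = 1.638, N = 75
pitch radius r_p = m·N/2 = 1.638·75/2 = 61.425000
base radius r_b = r_p·cos α = 61.425000·cos 22.562° = 56.723831
roll angle φ = 13.029° = 0.22739895 rad
x = r_b·(cos φ + φ·sin φ) = 58.171528
y = r_b·(sin φ − φ·cos φ) = 0.221188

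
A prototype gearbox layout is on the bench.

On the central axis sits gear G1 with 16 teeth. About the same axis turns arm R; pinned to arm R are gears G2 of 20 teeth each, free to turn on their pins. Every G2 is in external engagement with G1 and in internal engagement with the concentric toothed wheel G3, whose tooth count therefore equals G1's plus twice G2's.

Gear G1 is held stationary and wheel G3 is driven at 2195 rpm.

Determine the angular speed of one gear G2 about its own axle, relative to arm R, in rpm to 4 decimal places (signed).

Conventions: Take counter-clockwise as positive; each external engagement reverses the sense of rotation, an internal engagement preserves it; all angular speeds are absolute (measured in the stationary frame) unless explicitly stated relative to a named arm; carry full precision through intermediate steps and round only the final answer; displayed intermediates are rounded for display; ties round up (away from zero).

+1365.7778 rpm

planetary set (16T centre, 20T on arm, 56T internal) — Willis relation
normalise by the input: solve with ω_ring = 1, then scale by 2195 rpm
ring teeth: 16 + 2·20 = 56
16(ω_sun−ω_arm) = −56(ω_ring−ω_arm),  ω_sun = 0, ω_ring = 1
16(0−ω_arm) = −56(1−ω_arm)  ⇒  72·ω_arm = 56  ⇒  ω_arm = 7/9
sun–planet mesh: 16·(0−7/9) = −20·(ω_p−ω_arm)  ⇒  ω_p−ω_arm = 28/45
scale: ω_p−ω_arm = 28/45 × 2195 rpm = +1365.7778 rpm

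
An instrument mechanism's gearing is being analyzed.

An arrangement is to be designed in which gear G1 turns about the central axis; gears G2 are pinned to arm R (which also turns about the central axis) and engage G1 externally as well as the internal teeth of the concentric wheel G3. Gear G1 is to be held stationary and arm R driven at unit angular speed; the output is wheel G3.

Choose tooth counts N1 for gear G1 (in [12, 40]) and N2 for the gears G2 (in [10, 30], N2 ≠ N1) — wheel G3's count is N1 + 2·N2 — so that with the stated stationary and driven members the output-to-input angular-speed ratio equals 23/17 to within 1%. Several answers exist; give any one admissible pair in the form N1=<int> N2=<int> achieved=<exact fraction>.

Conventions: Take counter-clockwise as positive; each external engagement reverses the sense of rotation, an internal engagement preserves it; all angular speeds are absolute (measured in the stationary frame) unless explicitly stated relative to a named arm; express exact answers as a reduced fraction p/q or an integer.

N1=12 N2=11 achieved=23/17

class = planetary set [ratio 23/17 wanted; Willis about the carrier]
Willis with ω_sun = 0: ω_ring/ω_arm = (N1+N3)/N3; set equal to 23/17  ⇒  N3/N1 = 1/(23/17 − 1) = 17/6
N3 = N1 + 2·N2  ⇒  N2/N1 = (N3/N1 − 1)/2 = (17/6 − 1)/2 = 11/12
smallest multiple with N1 ≥ 12 and N2 ≥ 10: k = 1  ⇒  N1 = 1·12 = 12, N2 = 1·11 = 11 (N1 ≤ 40, N2 ≤ 30, N2 ≠ N1 ✓), N3 = 12 + 2·11 = 34
check: (N1+N3)/N3 with N1 = 12, N3 = 34 gives 23/17; |achieved − target| = 0 ≤ 23/1700 ✓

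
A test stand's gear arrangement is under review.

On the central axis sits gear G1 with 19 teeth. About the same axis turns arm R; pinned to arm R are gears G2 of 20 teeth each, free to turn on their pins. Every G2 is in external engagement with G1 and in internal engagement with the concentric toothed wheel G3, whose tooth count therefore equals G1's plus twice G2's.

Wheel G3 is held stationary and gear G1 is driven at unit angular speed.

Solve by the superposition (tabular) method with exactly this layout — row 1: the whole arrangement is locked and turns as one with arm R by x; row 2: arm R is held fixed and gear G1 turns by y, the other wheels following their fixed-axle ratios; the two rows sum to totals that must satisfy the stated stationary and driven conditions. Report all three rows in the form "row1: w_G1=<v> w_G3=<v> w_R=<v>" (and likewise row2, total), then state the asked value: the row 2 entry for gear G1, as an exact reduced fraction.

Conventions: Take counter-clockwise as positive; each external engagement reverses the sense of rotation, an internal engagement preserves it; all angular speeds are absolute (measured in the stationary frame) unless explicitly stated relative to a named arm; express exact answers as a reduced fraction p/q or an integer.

planetary set (19T centre, 20T on arm, 59T internal) — Willis relation
row 1 — lock + rotate with arm: ω_sun = ω_ring = ω_arm = x
superposition row 2 [arm held]: sun y, ring −(19/59)·y, arm 0
boundary: total ω_ring = x − (19/59)·y = 0 and total ω_sun = x + y = 1  ⇒  y = 59/78, x = 19/78
row 2 ring = −(19/59)·59/78 = -19/78
totals (row 1 + row 2): sun 19/78 + 59/78 = 1, ring 19/78 + (-19/78) = 0, arm 19/78 + 0 = 19/78
asked cell (row2, sun) = 59/78

row1: w_G1=19/78 w_G3=19/78 w_R=19/78
row2: w_G1=59/78 w_G3=-19/78 w_R=0
total: w_G1=1 w_G3=0 w_R=19/78
asked value: 59/78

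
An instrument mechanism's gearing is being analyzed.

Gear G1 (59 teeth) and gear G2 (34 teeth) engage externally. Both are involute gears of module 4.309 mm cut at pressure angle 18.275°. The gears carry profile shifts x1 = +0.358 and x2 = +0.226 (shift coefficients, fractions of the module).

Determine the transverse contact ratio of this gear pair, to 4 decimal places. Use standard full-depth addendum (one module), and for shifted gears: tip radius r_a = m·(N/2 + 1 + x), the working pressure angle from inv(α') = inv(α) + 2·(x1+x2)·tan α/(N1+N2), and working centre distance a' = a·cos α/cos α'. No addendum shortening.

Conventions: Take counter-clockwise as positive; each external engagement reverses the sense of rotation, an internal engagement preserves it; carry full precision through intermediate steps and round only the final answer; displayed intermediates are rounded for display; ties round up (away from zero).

1.7234

single-mesh involute tooth geometry (59T engaging 34T at module 4.309)
base radii: r_b1 = 120.704098, r_b2 = 69.558294
tip radii: r_a1 = 132.967122, r_a2 = 78.535834
inv(α') = inv(18.275°) + 2·(+0.358+0.226)·tan α/(59+34) = 0.01542293  ⇒  α' = 20.22160°
a' = a·cos α / cos α' = 200.3685·cos 18.275°/cos 20.22160° = 202.759945
action lengths: √(r_a1²−r_b1²) = 55.774333, √(r_a2²−r_b2²) = 36.462597
base pitch p_b = π·m·cos α = 12.854343
CR = (55.774333 + 36.462597 − 202.759945·sin 20.22160°)/12.854343 = 1.723353
contact ratio ≈ 1.7234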